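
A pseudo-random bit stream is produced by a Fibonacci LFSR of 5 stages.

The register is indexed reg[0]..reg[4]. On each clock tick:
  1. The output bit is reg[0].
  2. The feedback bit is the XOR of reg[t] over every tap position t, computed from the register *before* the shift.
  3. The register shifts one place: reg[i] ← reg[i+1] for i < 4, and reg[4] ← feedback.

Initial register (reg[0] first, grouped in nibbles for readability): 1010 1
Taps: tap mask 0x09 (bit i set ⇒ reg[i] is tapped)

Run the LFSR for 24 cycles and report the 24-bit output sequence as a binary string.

101011101100011111001101

tick  register→output (feedback)
  0  10101→1 (1)
  1  01011→0 (1)
  2  10111→1 (0)
  3  01110→0 (1)
  4  11101→1 (1)
  5  11011→1 (0)
  6  10110→1 (0)
  7  01100→0 (0)
  8  11000→1 (1)
  9  10001→1 (1)
 10  00011→0 (1)
 11  00111→0 (1)
 12  01111→0 (1)
 13  11111→1 (0)
 14  11110→1 (0)
 15  11100→1 (1)
 16  11001→1 (1)
 17  10011→1 (0)
 18  00110→0 (1)
 19  01101→0 (0)
 20  11010→1 (0)
 21  10100→1 (1)
 22  01001→0 (0)
 23  10010→1 (0)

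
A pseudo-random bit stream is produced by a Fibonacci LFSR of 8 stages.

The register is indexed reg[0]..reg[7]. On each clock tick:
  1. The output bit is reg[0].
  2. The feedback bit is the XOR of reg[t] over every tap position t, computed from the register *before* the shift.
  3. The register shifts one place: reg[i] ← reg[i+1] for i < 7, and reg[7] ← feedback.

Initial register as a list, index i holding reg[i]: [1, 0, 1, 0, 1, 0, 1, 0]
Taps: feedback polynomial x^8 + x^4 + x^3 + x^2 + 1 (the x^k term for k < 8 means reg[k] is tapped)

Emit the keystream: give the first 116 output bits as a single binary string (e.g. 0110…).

10101010111110010100001001111111100001011110001101000000010001110001001011100000011001001001101110010000010101101101

k : reg_k → out_k, fb_k
0: 10101010 → 1, fb=1
1: 01010101 → 0, fb=1
2: 10101011 → 1, fb=1
3: 01010111 → 0, fb=1
4: 10101111 → 1, fb=1
5: 01011111 → 0, fb=0
6: 10111110 → 1, fb=0
7: 01111100 → 0, fb=1
8: 11111001 → 1, fb=0
9: 11110010 → 1, fb=1
10: 11100101 → 1, fb=0
11: 11001010 → 1, fb=0
12: 10010100 → 1, fb=0
13: 00101000 → 0, fb=0
14: 01010000 → 0, fb=1
15: 10100001 → 1, fb=0
16: 01000010 → 0, fb=0
17: 10000100 → 1, fb=1
18: 00001001 → 0, fb=1
19: 00010011 → 0, fb=1
20: 00100111 → 0, fb=1
21: 01001111 → 0, fb=1
22: 10011111 → 1, fb=1
23: 00111111 → 0, fb=1
24: 01111111 → 0, fb=1
25: 11111111 → 1, fb=0
26: 11111110 → 1, fb=0
27: 11111100 → 1, fb=0
28: 11111000 → 1, fb=0
29: 11110000 → 1, fb=1
30: 11100001 → 1, fb=0
31: 11000010 → 1, fb=1
32: 10000101 → 1, fb=1
33: 00001011 → 0, fb=1
34: 00010111 → 0, fb=1
35: 00101111 → 0, fb=0
36: 01011110 → 0, fb=0
37: 10111100 → 1, fb=0
38: 01111000 → 0, fb=1
39: 11110001 → 1, fb=1
40: 11100011 → 1, fb=0
41: 11000110 → 1, fb=1
42: 10001101 → 1, fb=0
43: 00011010 → 0, fb=0
44: 00110100 → 0, fb=0
45: 01101000 → 0, fb=0
46: 11010000 → 1, fb=0
47: 10100000 → 1, fb=0
48: 01000000 → 0, fb=0
49: 10000000 → 1, fb=1
50: 00000001 → 0, fb=0
51: 00000010 → 0, fb=0
52: 00000100 → 0, fb=0
53: 00001000 → 0, fb=1
54: 00010001 → 0, fb=1
55: 00100011 → 0, fb=1
56: 01000111 → 0, fb=0
57: 10001110 → 1, fb=0
58: 00011100 → 0, fb=0
59: 00111000 → 0, fb=1
60: 01110001 → 0, fb=0
61: 11100010 → 1, fb=0
62: 11000100 → 1, fb=1
63: 10001001 → 1, fb=0
64: 00010010 → 0, fb=1
65: 00100101 → 0, fb=1
66: 01001011 → 0, fb=1
67: 10010111 → 1, fb=0
68: 00101110 → 0, fb=0
69: 01011100 → 0, fb=0
70: 10111000 → 1, fb=0
71: 01110000 → 0, fb=0
72: 11100000 → 1, fb=0
73: 11000000 → 1, fb=1
74: 10000001 → 1, fb=1
75: 00000011 → 0, fb=0
76: 00000110 → 0, fb=0
77: 00001100 → 0, fb=1
78: 00011001 → 0, fb=0
79: 00110010 → 0, fb=0
80: 01100100 → 0, fb=1
81: 11001001 → 1, fb=0
82: 10010010 → 1, fb=0
83: 00100100 → 0, fb=1
84: 01001001 → 0, fb=1
85: 10010011 → 1, fb=0
86: 00100110 → 0, fb=1
87: 01001101 → 0, fb=1
88: 10011011 → 1, fb=1
89: 00110111 → 0, fb=0
90: 01101110 → 0, fb=0
91: 11011100 → 1, fb=1
92: 10111001 → 1, fb=0
93: 01110010 → 0, fb=0
94: 11100100 → 1, fb=0
95: 11001000 → 1, fb=0
96: 10010000 → 1, fb=0
97: 00100000 → 0, fb=1
98: 01000001 → 0, fb=0
99: 10000010 → 1, fb=1
100: 00000101 → 0, fb=0
101: 00001010 → 0, fb=1
102: 00010101 → 0, fb=1
103: 00101011 → 0, fb=0
104: 01010110 → 0, fb=1
105: 10101101 → 1, fb=1
106: 01011011 → 0, fb=0
107: 10110110 → 1, fb=1
108: 01101101 → 0, fb=0
109: 11011010 → 1, fb=1
110: 10110101 → 1, fb=1
111: 01101011 → 0, fb=0
112: 11010110 → 1, fb=0
113: 10101100 → 1, fb=1
114: 01011001 → 0, fb=0
115: 10110010 → 1, fb=1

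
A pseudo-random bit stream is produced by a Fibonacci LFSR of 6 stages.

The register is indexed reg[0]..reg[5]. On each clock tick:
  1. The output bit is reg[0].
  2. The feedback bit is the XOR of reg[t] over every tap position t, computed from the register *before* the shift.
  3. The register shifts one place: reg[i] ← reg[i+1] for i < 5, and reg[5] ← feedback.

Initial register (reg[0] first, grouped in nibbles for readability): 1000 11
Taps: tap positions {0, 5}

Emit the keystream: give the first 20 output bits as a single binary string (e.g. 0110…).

10001100001000001111

tick  register→output (feedback)
  0  100011→1 (0)
  1  000110→0 (0)
  2  001100→0 (0)
  3  011000→0 (0)
  4  110000→1 (1)
  5  100001→1 (0)
  6  000010→0 (0)
  7  000100→0 (0)
  8  001000→0 (0)
  9  010000→0 (0)
 10  100000→1 (1)
 11  000001→0 (1)
 12  000011→0 (1)
 13  000111→0 (1)
 14  001111→0 (1)
 15  011111→0 (1)
 16  111111→1 (0)
 17  111110→1 (1)
 18  111101→1 (0)
 19  111010→1 (1)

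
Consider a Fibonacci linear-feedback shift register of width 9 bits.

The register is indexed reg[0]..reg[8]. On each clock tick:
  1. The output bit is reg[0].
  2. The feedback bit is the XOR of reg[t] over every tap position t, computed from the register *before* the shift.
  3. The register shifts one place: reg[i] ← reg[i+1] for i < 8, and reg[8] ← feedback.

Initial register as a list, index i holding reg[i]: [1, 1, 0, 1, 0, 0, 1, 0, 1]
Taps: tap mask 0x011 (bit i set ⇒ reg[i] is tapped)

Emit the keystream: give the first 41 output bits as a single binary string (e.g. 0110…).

11010010111111101000101100011101011001011

k : reg_k → out_k, fb_k
0: 110100101 → 1, fb=1
1: 101001011 → 1, fb=1
2: 010010111 → 0, fb=1
3: 100101111 → 1, fb=1
4: 001011111 → 0, fb=1
5: 010111111 → 0, fb=1
6: 101111111 → 1, fb=0
7: 011111110 → 0, fb=1
8: 111111101 → 1, fb=0
9: 111111010 → 1, fb=0
10: 111110100 → 1, fb=0
11: 111101000 → 1, fb=1
12: 111010001 → 1, fb=0
13: 110100010 → 1, fb=1
14: 101000101 → 1, fb=1
15: 010001011 → 0, fb=0
16: 100010110 → 1, fb=0
17: 000101100 → 0, fb=0
18: 001011000 → 0, fb=1
19: 010110001 → 0, fb=1
20: 101100011 → 1, fb=1
21: 011000111 → 0, fb=0
22: 110001110 → 1, fb=1
23: 100011101 → 1, fb=0
24: 000111010 → 0, fb=1
25: 001110101 → 0, fb=1
26: 011101011 → 0, fb=0
27: 111010110 → 1, fb=0
28: 110101100 → 1, fb=1
29: 101011001 → 1, fb=0
30: 010110010 → 0, fb=1
31: 101100101 → 1, fb=1
32: 011001011 → 0, fb=0
33: 110010110 → 1, fb=0
34: 100101100 → 1, fb=1
35: 001011001 → 0, fb=1
36: 010110011 → 0, fb=1
37: 101100111 → 1, fb=1
38: 011001111 → 0, fb=0
39: 110011110 → 1, fb=0
40: 100111100 → 1, fb=0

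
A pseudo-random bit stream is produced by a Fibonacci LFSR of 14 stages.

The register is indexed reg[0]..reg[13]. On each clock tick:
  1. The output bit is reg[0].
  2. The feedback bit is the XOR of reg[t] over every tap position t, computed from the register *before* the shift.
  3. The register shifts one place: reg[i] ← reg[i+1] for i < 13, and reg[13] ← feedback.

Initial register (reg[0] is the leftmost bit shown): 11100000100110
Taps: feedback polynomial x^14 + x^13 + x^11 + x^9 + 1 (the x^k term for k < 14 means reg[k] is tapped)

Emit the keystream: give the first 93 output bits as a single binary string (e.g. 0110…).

k : reg_k → out_k, fb_k
0: 11100000100110 → 1, fb=0
1: 11000001001100 → 1, fb=0
2: 10000010011000 → 1, fb=0
3: 00000100110000 → 0, fb=1
4: 00001001100001 → 0, fb=1
5: 00010011000011 → 0, fb=1
6: 00100110000111 → 0, fb=0
7: 01001100001110 → 0, fb=1
8: 10011000011101 → 1, fb=0
9: 00110000111010 → 0, fb=1
10: 01100001110101 → 0, fb=1
11: 11000011101011 → 1, fb=0
12: 10000111010110 → 1, fb=1
13: 00001110101101 → 0, fb=0
14: 00011101011010 → 0, fb=1
15: 00111010110101 → 0, fb=1
16: 01110101101011 → 0, fb=1
17: 11101011010111 → 1, fb=0
18: 11010110101110 → 1, fb=0
19: 10101101011100 → 1, fb=1
20: 01011010111001 → 0, fb=0
21: 10110101110010 → 1, fb=0
22: 01101011100100 → 0, fb=1
23: 11010111001001 → 1, fb=0
24: 10101110010010 → 1, fb=0
25: 01011100100100 → 0, fb=1
26: 10111001001001 → 1, fb=0
27: 01110010010010 → 0, fb=1
28: 11100100100101 → 1, fb=1
29: 11001001001011 → 1, fb=0
30: 10010010010110 → 1, fb=1
31: 00100100101101 → 0, fb=0
32: 01001001011010 → 0, fb=1
33: 10010010110101 → 1, fb=0
34: 00100101101010 → 0, fb=0
35: 01001011010100 → 0, fb=0
36: 10010110101000 → 1, fb=1
37: 00101101010001 → 0, fb=0
38: 01011010100010 → 0, fb=0
39: 10110101000100 → 1, fb=0
40: 01101010001000 → 0, fb=0
41: 11010100010000 → 1, fb=0
42: 10101000100000 → 1, fb=1
43: 01010001000001 → 0, fb=1
44: 10100010000011 → 1, fb=0
45: 01000100000110 → 0, fb=1
46: 10001000001101 → 1, fb=1
47: 00010000011011 → 0, fb=0
48: 00100000110110 → 0, fb=0
49: 01000001101100 → 0, fb=1
50: 10000011011001 → 1, fb=1
51: 00000110110011 → 0, fb=0
52: 00001101100110 → 0, fb=1
53: 00011011001101 → 0, fb=0
54: 00110110011010 → 0, fb=1
55: 01101100110101 → 0, fb=1
56: 11011001101011 → 1, fb=0
57: 10110011010110 → 1, fb=1
58: 01100110101101 → 0, fb=0
59: 11001101011010 → 1, fb=0
60: 10011010110100 → 1, fb=1
61: 00110101101001 → 0, fb=1
62: 01101011010011 → 0, fb=0
63: 11010110100110 → 1, fb=0
64: 10101101001100 → 1, fb=0
65: 01011010011000 → 0, fb=1
66: 10110100110001 → 1, fb=1
67: 01101001100011 → 0, fb=1
68: 11010011000111 → 1, fb=1
69: 10100110001111 → 1, fb=1
70: 01001100011111 → 0, fb=1
71: 10011000111111 → 1, fb=0
72: 00110001111110 → 0, fb=0
73: 01100011111100 → 0, fb=0
74: 11000111111000 → 1, fb=0
75: 10001111110000 → 1, fb=0
76: 00011111100000 → 0, fb=0
77: 00111111000000 → 0, fb=0
78: 01111110000000 → 0, fb=0
79: 11111100000000 → 1, fb=1
80: 11111000000001 → 1, fb=0
81: 11110000000010 → 1, fb=1
82: 11100000000101 → 1, fb=1
83: 11000000001011 → 1, fb=0
84: 10000000010110 → 1, fb=1
85: 00000000101101 → 0, fb=0
86: 00000001011010 → 0, fb=1
87: 00000010110101 → 0, fb=1
88: 00000101101011 → 0, fb=1
89: 00001011010111 → 0, fb=1
90: 00010110101111 → 0, fb=0
91: 00101101011110 → 0, fb=0
92: 01011010111100 → 0, fb=0

111000001001100001110101101011100100100101101010001000001101100110101101001100011111100000000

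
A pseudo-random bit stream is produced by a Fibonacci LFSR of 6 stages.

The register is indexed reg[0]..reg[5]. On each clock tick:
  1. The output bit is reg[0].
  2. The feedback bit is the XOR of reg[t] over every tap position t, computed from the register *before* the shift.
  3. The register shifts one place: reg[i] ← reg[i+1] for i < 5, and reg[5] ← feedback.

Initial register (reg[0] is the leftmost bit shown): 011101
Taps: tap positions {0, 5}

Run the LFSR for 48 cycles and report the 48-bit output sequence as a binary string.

011101101001001110001011110010100011000010000011

k : reg_k → out_k, fb_k
0: 011101 → 0, fb=1
1: 111011 → 1, fb=0
2: 110110 → 1, fb=1
3: 101101 → 1, fb=0
4: 011010 → 0, fb=0
5: 110100 → 1, fb=1
6: 101001 → 1, fb=0
7: 010010 → 0, fb=0
8: 100100 → 1, fb=1
9: 001001 → 0, fb=1
10: 010011 → 0, fb=1
11: 100111 → 1, fb=0
12: 001110 → 0, fb=0
13: 011100 → 0, fb=0
14: 111000 → 1, fb=1
15: 110001 → 1, fb=0
16: 100010 → 1, fb=1
17: 000101 → 0, fb=1
18: 001011 → 0, fb=1
19: 010111 → 0, fb=1
20: 101111 → 1, fb=0
21: 011110 → 0, fb=0
22: 111100 → 1, fb=1
23: 111001 → 1, fb=0
24: 110010 → 1, fb=1
25: 100101 → 1, fb=0
26: 001010 → 0, fb=0
27: 010100 → 0, fb=0
28: 101000 → 1, fb=1
29: 010001 → 0, fb=1
30: 100011 → 1, fb=0
31: 000110 → 0, fb=0
32: 001100 → 0, fb=0
33: 011000 → 0, fb=0
34: 110000 → 1, fb=1
35: 100001 → 1, fb=0
36: 000010 → 0, fb=0
37: 000100 → 0, fb=0
38: 001000 → 0, fb=0
39: 010000 → 0, fb=0
40: 100000 → 1, fb=1
41: 000001 → 0, fb=1
42: 000011 → 0, fb=1
43: 000111 → 0, fb=1
44: 001111 → 0, fb=1
45: 011111 → 0, fb=1
46: 111111 → 1, fb=0
47: 111110 → 1, fb=1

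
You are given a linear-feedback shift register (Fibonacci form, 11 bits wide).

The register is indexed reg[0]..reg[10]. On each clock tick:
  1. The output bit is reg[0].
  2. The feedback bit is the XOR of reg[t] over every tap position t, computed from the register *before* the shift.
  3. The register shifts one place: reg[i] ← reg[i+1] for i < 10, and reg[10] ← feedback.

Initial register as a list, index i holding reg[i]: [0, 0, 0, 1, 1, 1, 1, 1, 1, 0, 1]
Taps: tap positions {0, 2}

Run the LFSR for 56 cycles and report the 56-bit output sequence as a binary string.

00011111101011000010001110010101101110000110101100111000

step | reg (before) | out | fb
   0 | 00011111101 | 0 | 0
   1 | 00111111010 | 0 | 1
   2 | 01111110101 | 0 | 1
   3 | 11111101011 | 1 | 0
   4 | 11111010110 | 1 | 0
   5 | 11110101100 | 1 | 0
   6 | 11101011000 | 1 | 0
   7 | 11010110000 | 1 | 1
   8 | 10101100001 | 1 | 0
   9 | 01011000010 | 0 | 0
  10 | 10110000100 | 1 | 0
  11 | 01100001000 | 0 | 1
  12 | 11000010001 | 1 | 1
  13 | 10000100011 | 1 | 1
  14 | 00001000111 | 0 | 0
  15 | 00010001110 | 0 | 0
  16 | 00100011100 | 0 | 1
  17 | 01000111001 | 0 | 0
  18 | 10001110010 | 1 | 1
  19 | 00011100101 | 0 | 0
  20 | 00111001010 | 0 | 1
  21 | 01110010101 | 0 | 1
  22 | 11100101011 | 1 | 0
  23 | 11001010110 | 1 | 1
  24 | 10010101101 | 1 | 1
  25 | 00101011011 | 0 | 1
  26 | 01010110111 | 0 | 0
  27 | 10101101110 | 1 | 0
  28 | 01011011100 | 0 | 0
  29 | 10110111000 | 1 | 0
  30 | 01101110000 | 0 | 1
  31 | 11011100001 | 1 | 1
  32 | 10111000011 | 1 | 0
  33 | 01110000110 | 0 | 1
  34 | 11100001101 | 1 | 0
  35 | 11000011010 | 1 | 1
  36 | 10000110101 | 1 | 1
  37 | 00001101011 | 0 | 0
  38 | 00011010110 | 0 | 0
  39 | 00110101100 | 0 | 1
  40 | 01101011001 | 0 | 1
  41 | 11010110011 | 1 | 1
  42 | 10101100111 | 1 | 0
  43 | 01011001110 | 0 | 0
  44 | 10110011100 | 1 | 0
  45 | 01100111000 | 0 | 1
  46 | 11001110001 | 1 | 1
  47 | 10011100011 | 1 | 1
  48 | 00111000111 | 0 | 1
  49 | 01110001111 | 0 | 1
  50 | 11100011111 | 1 | 0
  51 | 11000111110 | 1 | 1
  52 | 10001111101 | 1 | 1
  53 | 00011111011 | 0 | 0
  54 | 00111110110 | 0 | 1
  55 | 01111101101 | 0 | 1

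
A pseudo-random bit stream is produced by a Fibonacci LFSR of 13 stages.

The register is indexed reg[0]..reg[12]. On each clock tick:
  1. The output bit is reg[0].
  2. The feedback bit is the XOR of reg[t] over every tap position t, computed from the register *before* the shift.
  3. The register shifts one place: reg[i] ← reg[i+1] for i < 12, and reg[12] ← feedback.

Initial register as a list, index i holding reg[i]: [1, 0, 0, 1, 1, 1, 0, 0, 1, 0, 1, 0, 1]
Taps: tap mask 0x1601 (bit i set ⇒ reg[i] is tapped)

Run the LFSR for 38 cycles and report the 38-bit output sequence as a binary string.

10011100101011010001101011101101001111

step | reg (before) | out | fb
   0 | 1001110010101 | 1 | 1
   1 | 0011100101011 | 0 | 0
   2 | 0111001010110 | 0 | 1
   3 | 1110010101101 | 1 | 0
   4 | 1100101011010 | 1 | 0
   5 | 1001010110100 | 1 | 0
   6 | 0010101101000 | 0 | 1
   7 | 0101011010001 | 0 | 1
   8 | 1010110100011 | 1 | 0
   9 | 0101101000110 | 0 | 1
  10 | 1011010001101 | 1 | 0
  11 | 0110100011010 | 0 | 1
  12 | 1101000110101 | 1 | 1
  13 | 1010001101011 | 1 | 1
  14 | 0100011010111 | 0 | 0
  15 | 1000110101110 | 1 | 1
  16 | 0001101011101 | 0 | 1
  17 | 0011010111011 | 0 | 0
  18 | 0110101110110 | 0 | 1
  19 | 1101011101101 | 1 | 0
  20 | 1010111011010 | 1 | 0
  21 | 0101110110100 | 0 | 1
  22 | 1011101101001 | 1 | 1
  23 | 0111011010011 | 0 | 1
  24 | 1110110100111 | 1 | 1
  25 | 1101101001111 | 1 | 0
  26 | 1011010011110 | 1 | 1
  27 | 0110100111101 | 0 | 1
  28 | 1101001111011 | 1 | 1
  29 | 1010011110111 | 1 | 1
  30 | 0100111101111 | 0 | 1
  31 | 1001111011111 | 1 | 0
  32 | 0011110111110 | 0 | 0
  33 | 0111101111100 | 0 | 0
  34 | 1111011111000 | 1 | 0
  35 | 1110111110000 | 1 | 1
  36 | 1101111100001 | 1 | 0
  37 | 1011111000010 | 1 | 1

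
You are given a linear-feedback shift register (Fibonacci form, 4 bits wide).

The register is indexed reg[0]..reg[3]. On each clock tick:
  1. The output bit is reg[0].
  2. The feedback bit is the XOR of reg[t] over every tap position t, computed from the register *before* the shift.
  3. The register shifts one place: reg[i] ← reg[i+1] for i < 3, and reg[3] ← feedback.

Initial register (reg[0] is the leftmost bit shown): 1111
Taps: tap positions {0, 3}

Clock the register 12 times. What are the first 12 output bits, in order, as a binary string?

step | reg (before) | out | fb
   0 | 1111 | 1 | 0
   1 | 1110 | 1 | 1
   2 | 1101 | 1 | 0
   3 | 1010 | 1 | 1
   4 | 0101 | 0 | 1
   5 | 1011 | 1 | 0
   6 | 0110 | 0 | 0
   7 | 1100 | 1 | 1
   8 | 1001 | 1 | 0
   9 | 0010 | 0 | 0
  10 | 0100 | 0 | 0
  11 | 1000 | 1 | 1

111101011001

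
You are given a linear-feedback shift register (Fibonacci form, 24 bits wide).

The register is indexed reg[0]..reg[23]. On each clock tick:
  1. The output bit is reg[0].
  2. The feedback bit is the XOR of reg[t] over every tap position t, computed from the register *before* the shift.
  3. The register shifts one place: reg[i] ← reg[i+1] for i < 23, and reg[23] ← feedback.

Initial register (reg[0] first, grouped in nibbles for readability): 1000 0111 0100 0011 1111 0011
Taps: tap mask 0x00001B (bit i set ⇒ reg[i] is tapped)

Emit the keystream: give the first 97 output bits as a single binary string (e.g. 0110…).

k : reg_k → out_k, fb_k
0: 100001110100001111110011 → 1, fb=1
1: 000011101000011111100111 → 0, fb=1
2: 000111010000111111001111 → 0, fb=0
3: 001110100001111110011110 → 0, fb=0
4: 011101000011111100111100 → 0, fb=0
5: 111010000111111001111000 → 1, fb=1
6: 110100001111110011110001 → 1, fb=1
7: 101000011111100111100011 → 1, fb=1
8: 010000111111001111000111 → 0, fb=1
9: 100001111110011110001111 → 1, fb=1
10: 000011111100111100011111 → 0, fb=1
11: 000111111001111000111111 → 0, fb=0
12: 001111110011110001111110 → 0, fb=0
13: 011111100111100011111100 → 0, fb=1
14: 111111001111000111111001 → 1, fb=0
15: 111110011110001111110010 → 1, fb=0
16: 111100111100011111100100 → 1, fb=1
17: 111001111000111111001001 → 1, fb=0
18: 110011110001111110010010 → 1, fb=1
19: 100111100011111100100101 → 1, fb=1
20: 001111000111111001001011 → 0, fb=0
21: 011110001111110010010110 → 0, fb=1
22: 111100011111100100101101 → 1, fb=1
23: 111000111111001001011011 → 1, fb=0
24: 110001111110010010110110 → 1, fb=0
25: 100011111100100101101100 → 1, fb=0
26: 000111111001001011011000 → 0, fb=0
27: 001111110010010110110000 → 0, fb=0
28: 011111100100101101100000 → 0, fb=1
29: 111111001001011011000001 → 1, fb=0
30: 111110010010110110000010 → 1, fb=0
31: 111100100101101100000100 → 1, fb=1
32: 111001001011011000001001 → 1, fb=0
33: 110010010110110000010010 → 1, fb=1
34: 100100101101100000100101 → 1, fb=0
35: 001001011011000001001010 → 0, fb=0
36: 010010110110000010010100 → 0, fb=0
37: 100101101100000100101000 → 1, fb=0
38: 001011011000001001010000 → 0, fb=1
39: 010110110000010010100001 → 0, fb=1
40: 101101100000100101000011 → 1, fb=0
41: 011011000001001010000110 → 0, fb=0
42: 110110000010010100001100 → 1, fb=0
43: 101100000100101000011000 → 1, fb=0
44: 011000001001010000110000 → 0, fb=1
45: 110000010010100001100001 → 1, fb=0
46: 100000100101000011000010 → 1, fb=1
47: 000001001010000110000101 → 0, fb=0
48: 000010010100001100001010 → 0, fb=1
49: 000100101000011000010101 → 0, fb=1
50: 001001010000110000101011 → 0, fb=0
51: 010010100001100001010110 → 0, fb=0
52: 100101000011000010101100 → 1, fb=0
53: 001010000110000101011000 → 0, fb=1
54: 010100001100001010110001 → 0, fb=0
55: 101000011000010101100010 → 1, fb=1
56: 010000110000101011000101 → 0, fb=1
57: 100001100001010110001011 → 1, fb=1
58: 000011000010101100010111 → 0, fb=1
59: 000110000101011000101111 → 0, fb=0
60: 001100001010110001011110 → 0, fb=1
61: 011000010101100010111101 → 0, fb=1
62: 110000101011000101111011 → 1, fb=0
63: 100001010110001011110110 → 1, fb=1
64: 000010101100010111101101 → 0, fb=1
65: 000101011000101111011011 → 0, fb=1
66: 001010110001011110110111 → 0, fb=1
67: 010101100010111101101111 → 0, fb=0
68: 101011000101111011011110 → 1, fb=0
69: 010110001011110110111100 → 0, fb=1
70: 101100010111101101111001 → 1, fb=0
71: 011000101111011011110010 → 0, fb=1
72: 110001011110110111100101 → 1, fb=0
73: 100010111101101111001010 → 1, fb=0
74: 000101111011011110010100 → 0, fb=1
75: 001011110110111100101001 → 0, fb=1
76: 010111101101111001010011 → 0, fb=1
77: 101111011011110010100111 → 1, fb=1
78: 011110110111100101001111 → 0, fb=1
79: 111101101111001010011111 → 1, fb=1
80: 111011011110010100111111 → 1, fb=1
81: 110110111100101001111111 → 1, fb=0
82: 101101111001010011111110 → 1, fb=0
83: 011011110010100111111100 → 0, fb=0
84: 110111100101001111111000 → 1, fb=0
85: 101111001010011111110000 → 1, fb=1
86: 011110010100111111100001 → 0, fb=1
87: 111100101001111111000011 → 1, fb=1
88: 111001010011111110000111 → 1, fb=0
89: 110010100111111100001110 → 1, fb=1
90: 100101001111111000011101 → 1, fb=0
91: 001010011111110000111010 → 0, fb=1
92: 010100111111100001110101 → 0, fb=0
93: 101001111111000011101010 → 1, fb=1
94: 010011111110000111010101 → 0, fb=0
95: 100111111100001110101010 → 1, fb=1
96: 001111111000011101010101 → 0, fb=0

1000011101000011111100111100011111100100101101100000100101000011000010101100010111101101111001010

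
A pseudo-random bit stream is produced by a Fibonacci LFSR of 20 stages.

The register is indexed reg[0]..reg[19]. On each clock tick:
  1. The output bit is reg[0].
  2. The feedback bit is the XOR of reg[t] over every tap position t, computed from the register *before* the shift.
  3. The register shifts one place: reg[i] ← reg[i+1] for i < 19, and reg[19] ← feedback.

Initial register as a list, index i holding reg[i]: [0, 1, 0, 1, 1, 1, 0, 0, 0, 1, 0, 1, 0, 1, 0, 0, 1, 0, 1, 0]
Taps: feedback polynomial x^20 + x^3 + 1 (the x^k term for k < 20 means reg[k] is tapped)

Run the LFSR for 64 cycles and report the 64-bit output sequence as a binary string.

k : reg_k → out_k, fb_k
0: 01011100010101001010 → 0, fb=1
1: 10111000101010010101 → 1, fb=0
2: 01110001010100101010 → 0, fb=1
3: 11100010101001010101 → 1, fb=1
4: 11000101010010101011 → 1, fb=1
5: 10001010100101010111 → 1, fb=1
6: 00010101001010101111 → 0, fb=1
7: 00101010010101011111 → 0, fb=0
8: 01010100101010111110 → 0, fb=1
9: 10101001010101111101 → 1, fb=1
10: 01010010101011111011 → 0, fb=1
11: 10100101010111110111 → 1, fb=1
12: 01001010101111101111 → 0, fb=0
13: 10010101011111011110 → 1, fb=0
14: 00101010111110111100 → 0, fb=0
15: 01010101111101111000 → 0, fb=1
16: 10101011111011110001 → 1, fb=1
17: 01010111110111100011 → 0, fb=1
18: 10101111101111000111 → 1, fb=1
19: 01011111011110001111 → 0, fb=1
20: 10111110111100011111 → 1, fb=0
21: 01111101111000111110 → 0, fb=1
22: 11111011110001111101 → 1, fb=0
23: 11110111100011111010 → 1, fb=0
24: 11101111000111110100 → 1, fb=1
25: 11011110001111101001 → 1, fb=0
26: 10111100011111010010 → 1, fb=0
27: 01111000111110100100 → 0, fb=1
28: 11110001111101001001 → 1, fb=0
29: 11100011111010010010 → 1, fb=1
30: 11000111110100100101 → 1, fb=1
31: 10001111101001001011 → 1, fb=1
32: 00011111010010010111 → 0, fb=1
33: 00111110100100101111 → 0, fb=1
34: 01111101001001011111 → 0, fb=1
35: 11111010010010111111 → 1, fb=0
36: 11110100100101111110 → 1, fb=0
37: 11101001001011111100 → 1, fb=1
38: 11010010010111111001 → 1, fb=0
39: 10100100101111110010 → 1, fb=1
40: 01001001011111100101 → 0, fb=0
41: 10010010111111001010 → 1, fb=0
42: 00100101111110010100 → 0, fb=0
43: 01001011111100101000 → 0, fb=0
44: 10010111111001010000 → 1, fb=0
45: 00101111110010100000 → 0, fb=0
46: 01011111100101000000 → 0, fb=1
47: 10111111001010000001 → 1, fb=0
48: 01111110010100000010 → 0, fb=1
49: 11111100101000000101 → 1, fb=0
50: 11111001010000001010 → 1, fb=0
51: 11110010100000010100 → 1, fb=0
52: 11100101000000101000 → 1, fb=1
53: 11001010000001010001 → 1, fb=1
54: 10010100000010100011 → 1, fb=0
55: 00101000000101000110 → 0, fb=0
56: 01010000001010001100 → 0, fb=1
57: 10100000010100011001 → 1, fb=1
58: 01000000101000110011 → 0, fb=0
59: 10000001010001100110 → 1, fb=1
60: 00000010100011001101 → 0, fb=0
61: 00000101000110011010 → 0, fb=0
62: 00001010001100110100 → 0, fb=0
63: 00010100011001101000 → 0, fb=1

0101110001010100101010111110111100011111010010010111111001010000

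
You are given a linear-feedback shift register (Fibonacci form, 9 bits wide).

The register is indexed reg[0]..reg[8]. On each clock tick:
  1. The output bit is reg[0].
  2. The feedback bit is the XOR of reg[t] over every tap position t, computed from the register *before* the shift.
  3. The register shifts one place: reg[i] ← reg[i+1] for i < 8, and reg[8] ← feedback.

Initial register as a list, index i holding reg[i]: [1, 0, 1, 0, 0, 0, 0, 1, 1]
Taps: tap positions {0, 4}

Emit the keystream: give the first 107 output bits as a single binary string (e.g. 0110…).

k : reg_k → out_k, fb_k
0: 101000011 → 1, fb=1
1: 010000111 → 0, fb=0
2: 100001110 → 1, fb=1
3: 000011101 → 0, fb=1
4: 000111011 → 0, fb=1
5: 001110111 → 0, fb=1
6: 011101111 → 0, fb=0
7: 111011110 → 1, fb=0
8: 110111100 → 1, fb=0
9: 101111000 → 1, fb=0
10: 011110000 → 0, fb=1
11: 111100001 → 1, fb=1
12: 111000011 → 1, fb=1
13: 110000111 → 1, fb=1
14: 100001111 → 1, fb=1
15: 000011111 → 0, fb=1
16: 000111111 → 0, fb=1
17: 001111111 → 0, fb=1
18: 011111111 → 0, fb=1
19: 111111111 → 1, fb=0
20: 111111110 → 1, fb=0
21: 111111100 → 1, fb=0
22: 111111000 → 1, fb=0
23: 111110000 → 1, fb=0
24: 111100000 → 1, fb=1
25: 111000001 → 1, fb=1
26: 110000011 → 1, fb=1
27: 100000111 → 1, fb=1
28: 000001111 → 0, fb=0
29: 000011110 → 0, fb=1
30: 000111101 → 0, fb=1
31: 001111011 → 0, fb=1
32: 011110111 → 0, fb=1
33: 111101111 → 1, fb=1
34: 111011111 → 1, fb=0
35: 110111110 → 1, fb=0
36: 101111100 → 1, fb=0
37: 011111000 → 0, fb=1
38: 111110001 → 1, fb=0
39: 111100010 → 1, fb=1
40: 111000101 → 1, fb=1
41: 110001011 → 1, fb=1
42: 100010111 → 1, fb=0
43: 000101110 → 0, fb=0
44: 001011100 → 0, fb=1
45: 010111001 → 0, fb=1
46: 101110011 → 1, fb=0
47: 011100110 → 0, fb=0
48: 111001100 → 1, fb=1
49: 110011001 → 1, fb=0
50: 100110010 → 1, fb=0
51: 001100100 → 0, fb=0
52: 011001000 → 0, fb=0
53: 110010000 → 1, fb=0
54: 100100000 → 1, fb=1
55: 001000001 → 0, fb=0
56: 010000010 → 0, fb=0
57: 100000100 → 1, fb=1
58: 000001001 → 0, fb=0
59: 000010010 → 0, fb=1
60: 000100101 → 0, fb=0
61: 001001010 → 0, fb=0
62: 010010100 → 0, fb=1
63: 100101001 → 1, fb=1
64: 001010011 → 0, fb=1
65: 010100111 → 0, fb=0
66: 101001110 → 1, fb=1
67: 010011101 → 0, fb=1
68: 100111011 → 1, fb=0
69: 001110110 → 0, fb=1
70: 011101101 → 0, fb=0
71: 111011010 → 1, fb=0
72: 110110100 → 1, fb=0
73: 101101000 → 1, fb=1
74: 011010001 → 0, fb=1
75: 110100011 → 1, fb=1
76: 101000111 → 1, fb=1
77: 010001111 → 0, fb=0
78: 100011110 → 1, fb=0
79: 000111100 → 0, fb=1
80: 001111001 → 0, fb=1
81: 011110011 → 0, fb=1
82: 111100111 → 1, fb=1
83: 111001111 → 1, fb=1
84: 110011111 → 1, fb=0
85: 100111110 → 1, fb=0
86: 001111100 → 0, fb=1
87: 011111001 → 0, fb=1
88: 111110011 → 1, fb=0
89: 111100110 → 1, fb=1
90: 111001101 → 1, fb=1
91: 110011011 → 1, fb=0
92: 100110110 → 1, fb=0
93: 001101100 → 0, fb=0
94: 011011000 → 0, fb=1
95: 110110001 → 1, fb=0
96: 101100010 → 1, fb=1
97: 011000101 → 0, fb=0
98: 110001010 → 1, fb=1
99: 100010101 → 1, fb=0
100: 000101010 → 0, fb=0
101: 001010100 → 0, fb=1
102: 010101001 → 0, fb=0
103: 101010010 → 1, fb=0
104: 010100100 → 0, fb=0
105: 101001000 → 1, fb=1
106: 010010001 → 0, fb=1

10100001110111100001111111110000011110111110001011100110010000010010100111011010001111001111100110110001010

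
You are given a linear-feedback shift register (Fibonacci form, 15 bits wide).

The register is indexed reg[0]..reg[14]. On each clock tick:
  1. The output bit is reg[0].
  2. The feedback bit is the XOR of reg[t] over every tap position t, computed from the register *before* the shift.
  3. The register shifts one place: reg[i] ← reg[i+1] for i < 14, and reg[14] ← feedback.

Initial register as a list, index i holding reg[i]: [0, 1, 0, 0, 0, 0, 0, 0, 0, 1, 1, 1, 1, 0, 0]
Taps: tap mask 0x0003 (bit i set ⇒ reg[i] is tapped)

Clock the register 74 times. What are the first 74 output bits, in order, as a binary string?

01000000011110011000000100010101000001100111111000010101000001000111111000

step | reg (before) | out | fb
   0 | 010000000111100 | 0 | 1
   1 | 100000001111001 | 1 | 1
   2 | 000000011110011 | 0 | 0
   3 | 000000111100110 | 0 | 0
   4 | 000001111001100 | 0 | 0
   5 | 000011110011000 | 0 | 0
   6 | 000111100110000 | 0 | 0
   7 | 001111001100000 | 0 | 0
   8 | 011110011000000 | 0 | 1
   9 | 111100110000001 | 1 | 0
  10 | 111001100000010 | 1 | 0
  11 | 110011000000100 | 1 | 0
  12 | 100110000001000 | 1 | 1
  13 | 001100000010001 | 0 | 0
  14 | 011000000100010 | 0 | 1
  15 | 110000001000101 | 1 | 0
  16 | 100000010001010 | 1 | 1
  17 | 000000100010101 | 0 | 0
  18 | 000001000101010 | 0 | 0
  19 | 000010001010100 | 0 | 0
  20 | 000100010101000 | 0 | 0
  21 | 001000101010000 | 0 | 0
  22 | 010001010100000 | 0 | 1
  23 | 100010101000001 | 1 | 1
  24 | 000101010000011 | 0 | 0
  25 | 001010100000110 | 0 | 0
  26 | 010101000001100 | 0 | 1
  27 | 101010000011001 | 1 | 1
  28 | 010100000110011 | 0 | 1
  29 | 101000001100111 | 1 | 1
  30 | 010000011001111 | 0 | 1
  31 | 100000110011111 | 1 | 1
  32 | 000001100111111 | 0 | 0
  33 | 000011001111110 | 0 | 0
  34 | 000110011111100 | 0 | 0
  35 | 001100111111000 | 0 | 0
  36 | 011001111110000 | 0 | 1
  37 | 110011111100001 | 1 | 0
  38 | 100111111000010 | 1 | 1
  39 | 001111110000101 | 0 | 0
  40 | 011111100001010 | 0 | 1
  41 | 111111000010101 | 1 | 0
  42 | 111110000101010 | 1 | 0
  43 | 111100001010100 | 1 | 0
  44 | 111000010101000 | 1 | 0
  45 | 110000101010000 | 1 | 0
  46 | 100001010100000 | 1 | 1
  47 | 000010101000001 | 0 | 0
  48 | 000101010000010 | 0 | 0
  49 | 001010100000100 | 0 | 0
  50 | 010101000001000 | 0 | 1
  51 | 101010000010001 | 1 | 1
  52 | 010100000100011 | 0 | 1
  53 | 101000001000111 | 1 | 1
  54 | 010000010001111 | 0 | 1
  55 | 100000100011111 | 1 | 1
  56 | 000001000111111 | 0 | 0
  57 | 000010001111110 | 0 | 0
  58 | 000100011111100 | 0 | 0
  59 | 001000111111000 | 0 | 0
  60 | 010001111110000 | 0 | 1
  61 | 100011111100001 | 1 | 1
  62 | 000111111000011 | 0 | 0
  63 | 001111110000110 | 0 | 0
  64 | 011111100001100 | 0 | 1
  65 | 111111000011001 | 1 | 0
  66 | 111110000110010 | 1 | 0
  67 | 111100001100100 | 1 | 0
  68 | 111000011001000 | 1 | 0
  69 | 110000110010000 | 1 | 0
  70 | 100001100100000 | 1 | 1
  71 | 000011001000001 | 0 | 0
  72 | 000110010000010 | 0 | 0
  73 | 001100100000100 | 0 | 0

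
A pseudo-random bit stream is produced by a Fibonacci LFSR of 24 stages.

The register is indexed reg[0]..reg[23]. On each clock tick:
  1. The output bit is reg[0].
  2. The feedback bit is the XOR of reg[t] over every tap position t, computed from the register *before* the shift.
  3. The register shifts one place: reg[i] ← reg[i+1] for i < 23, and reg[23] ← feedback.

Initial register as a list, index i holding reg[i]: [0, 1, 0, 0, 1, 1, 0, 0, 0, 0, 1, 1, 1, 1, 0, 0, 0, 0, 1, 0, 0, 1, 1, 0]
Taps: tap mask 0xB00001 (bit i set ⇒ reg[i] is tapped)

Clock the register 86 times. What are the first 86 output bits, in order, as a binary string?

step | reg (before) | out | fb
   0 | 010011000011110000100110 | 0 | 1
   1 | 100110000111100001001101 | 1 | 0
   2 | 001100001111000010011010 | 0 | 1
   3 | 011000011110000100110101 | 0 | 0
   4 | 110000111100001001101010 | 1 | 0
   5 | 100001111000010011010100 | 1 | 0
   6 | 000011110000100110101000 | 0 | 1
   7 | 000111100001001101010001 | 0 | 1
   8 | 001111000010011010100011 | 0 | 1
   9 | 011110000100110101000111 | 0 | 0
  10 | 111100001001101010001110 | 1 | 1
  11 | 111000010011010100011101 | 1 | 0
  12 | 110000100110101000111010 | 1 | 0
  13 | 100001001101010001110100 | 1 | 0
  14 | 000010011010100011101000 | 0 | 1
  15 | 000100110101000111010001 | 0 | 1
  16 | 001001101010001110100011 | 0 | 1
  17 | 010011010100011101000111 | 0 | 0
  18 | 100110101000111010001110 | 1 | 1
  19 | 001101010001110100011101 | 0 | 1
  20 | 011010100011101000111011 | 0 | 0
  21 | 110101000111010001110110 | 1 | 0
  22 | 101010001110100011101100 | 1 | 1
  23 | 010100011101000111011001 | 0 | 0
  24 | 101000111010001110110010 | 1 | 1
  25 | 010001110100011101100101 | 0 | 0
  26 | 100011101000111011001010 | 1 | 0
  27 | 000111010001110110010100 | 0 | 1
  28 | 001110100011101100101001 | 0 | 0
  29 | 011101000111011001010010 | 0 | 0
  30 | 111010001110110010100100 | 1 | 0
  31 | 110100011101100101001000 | 1 | 0
  32 | 101000111011001010010000 | 1 | 1
  33 | 010001110110010100100001 | 0 | 1
  34 | 100011101100101001000011 | 1 | 0
  35 | 000111011001010010000110 | 0 | 1
  36 | 001110110010100100001101 | 0 | 1
  37 | 011101100101001000011011 | 0 | 0
  38 | 111011001010010000110110 | 1 | 0
  39 | 110110010100100001101100 | 1 | 1
  40 | 101100101001000011011001 | 1 | 1
  41 | 011001010010000110110011 | 0 | 1
  42 | 110010100100001101100111 | 1 | 1
  43 | 100101001000011011001111 | 1 | 0
  44 | 001010010000110110011110 | 0 | 0
  45 | 010100100001101100111100 | 0 | 0
  46 | 101001000011011001111000 | 1 | 0
  47 | 010010000110110011110000 | 0 | 0
  48 | 100100001101100111100000 | 1 | 1
  49 | 001000011011001111000001 | 0 | 1
  50 | 010000110110011110000011 | 0 | 1
  51 | 100001101100111100000111 | 1 | 1
  52 | 000011011001111000001111 | 0 | 1
  53 | 000110110011110000011111 | 0 | 1
  54 | 001101100111100000111111 | 0 | 1
  55 | 011011001111000001111111 | 0 | 1
  56 | 110110011110000011111111 | 1 | 0
  57 | 101100111100000111111110 | 1 | 1
  58 | 011001111000001111111101 | 0 | 1
  59 | 110011110000011111111011 | 1 | 1
  60 | 100111100000111111110111 | 1 | 1
  61 | 001111000001111111101111 | 0 | 1
  62 | 011110000011111111011111 | 0 | 1
  63 | 111100000111111110111111 | 1 | 0
  64 | 111000001111111101111110 | 1 | 1
  65 | 110000011111111011111101 | 1 | 0
  66 | 100000111111110111111010 | 1 | 0
  67 | 000001111111101111110100 | 0 | 1
  68 | 000011111111011111101001 | 0 | 0
  69 | 000111111110111111010010 | 0 | 0
  70 | 001111111101111110100100 | 0 | 1
  71 | 011111111011111101001001 | 0 | 0
  72 | 111111110111111010010010 | 1 | 1
  73 | 111111101111110100100101 | 1 | 1
  74 | 111111011111101001001011 | 1 | 1
  75 | 111110111111010010010111 | 1 | 1
  76 | 111101111110100100101111 | 1 | 0
  77 | 111011111101001001011110 | 1 | 1
  78 | 110111111010010010111101 | 1 | 0
  79 | 101111110100100101111010 | 1 | 0
  80 | 011111101001001011110100 | 0 | 1
  81 | 111111010010010111101001 | 1 | 1
  82 | 111110100100101111010011 | 1 | 0
  83 | 111101001001011110100110 | 1 | 0
  84 | 111010010010111101001100 | 1 | 1
  85 | 110100100101111010011001 | 1 | 1

01001100001111000010011010100011101000111011001010010000110110011110000011111111011111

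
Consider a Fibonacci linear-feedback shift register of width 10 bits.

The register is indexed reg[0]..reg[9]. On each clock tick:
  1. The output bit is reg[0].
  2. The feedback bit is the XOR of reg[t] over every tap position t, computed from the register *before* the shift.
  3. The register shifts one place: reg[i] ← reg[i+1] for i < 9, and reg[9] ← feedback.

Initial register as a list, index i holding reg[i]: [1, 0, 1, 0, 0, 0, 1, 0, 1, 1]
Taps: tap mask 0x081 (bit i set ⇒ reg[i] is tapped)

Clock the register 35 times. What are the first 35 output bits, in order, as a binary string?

10100010111101100111001111100000111

step | reg (before) | out | fb
   0 | 1010001011 | 1 | 1
   1 | 0100010111 | 0 | 1
   2 | 1000101111 | 1 | 0
   3 | 0001011110 | 0 | 1
   4 | 0010111101 | 0 | 1
   5 | 0101111011 | 0 | 0
   6 | 1011110110 | 1 | 0
   7 | 0111101100 | 0 | 1
   8 | 1111011001 | 1 | 1
   9 | 1110110011 | 1 | 1
  10 | 1101100111 | 1 | 0
  11 | 1011001110 | 1 | 0
  12 | 0110011100 | 0 | 1
  13 | 1100111001 | 1 | 1
  14 | 1001110011 | 1 | 1
  15 | 0011100111 | 0 | 1
  16 | 0111001111 | 0 | 1
  17 | 1110011111 | 1 | 0
  18 | 1100111110 | 1 | 0
  19 | 1001111100 | 1 | 0
  20 | 0011111000 | 0 | 0
  21 | 0111110000 | 0 | 0
  22 | 1111100000 | 1 | 1
  23 | 1111000001 | 1 | 1
  24 | 1110000011 | 1 | 1
  25 | 1100000111 | 1 | 0
  26 | 1000001110 | 1 | 0
  27 | 0000011100 | 0 | 1
  28 | 0000111001 | 0 | 0
  29 | 0001110010 | 0 | 0
  30 | 0011100100 | 0 | 1
  31 | 0111001001 | 0 | 0
  32 | 1110010010 | 1 | 1
  33 | 1100100101 | 1 | 0
  34 | 1001001010 | 1 | 1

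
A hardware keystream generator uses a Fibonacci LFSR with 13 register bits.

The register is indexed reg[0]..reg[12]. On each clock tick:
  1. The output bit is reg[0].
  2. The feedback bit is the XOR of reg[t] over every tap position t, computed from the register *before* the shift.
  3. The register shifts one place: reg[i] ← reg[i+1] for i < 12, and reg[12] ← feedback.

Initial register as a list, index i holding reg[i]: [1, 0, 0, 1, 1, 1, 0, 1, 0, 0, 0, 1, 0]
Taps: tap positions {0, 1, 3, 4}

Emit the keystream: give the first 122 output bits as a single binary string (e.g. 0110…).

step | reg (before) | out | fb
   0 | 1001110100010 | 1 | 1
   1 | 0011101000101 | 0 | 0
   2 | 0111010001010 | 0 | 0
   3 | 1110100010100 | 1 | 1
   4 | 1101000101001 | 1 | 1
   5 | 1010001010011 | 1 | 1
   6 | 0100010100111 | 0 | 1
   7 | 1000101001111 | 1 | 0
   8 | 0001010011110 | 0 | 1
   9 | 0010100111101 | 0 | 1
  10 | 0101001111011 | 0 | 0
  11 | 1010011110110 | 1 | 1
  12 | 0100111101101 | 0 | 0
  13 | 1001111011010 | 1 | 1
  14 | 0011110110101 | 0 | 0
  15 | 0111101101010 | 0 | 1
  16 | 1111011010101 | 1 | 1
  17 | 1110110101011 | 1 | 1
  18 | 1101101010111 | 1 | 0
  19 | 1011010101110 | 1 | 0
  20 | 0110101011100 | 0 | 0
  21 | 1101010111000 | 1 | 1
  22 | 1010101110001 | 1 | 0
  23 | 0101011100010 | 0 | 0
  24 | 1010111000100 | 1 | 0
  25 | 0101110001000 | 0 | 1
  26 | 1011100010001 | 1 | 1
  27 | 0111000100011 | 0 | 0
  28 | 1110001000110 | 1 | 0
  29 | 1100010001100 | 1 | 0
  30 | 1000100011000 | 1 | 0
  31 | 0001000110000 | 0 | 1
  32 | 0010001100001 | 0 | 0
  33 | 0100011000010 | 0 | 1
  34 | 1000110000101 | 1 | 0
  35 | 0001100001010 | 0 | 0
  36 | 0011000010100 | 0 | 1
  37 | 0110000101001 | 0 | 1
  38 | 1100001010011 | 1 | 0
  39 | 1000010100110 | 1 | 1
  40 | 0000101001101 | 0 | 1
  41 | 0001010011011 | 0 | 1
  42 | 0010100110111 | 0 | 1
  43 | 0101001101111 | 0 | 0
  44 | 1010011011110 | 1 | 1
  45 | 0100110111101 | 0 | 0
  46 | 1001101111010 | 1 | 1
  47 | 0011011110101 | 0 | 1
  48 | 0110111101011 | 0 | 0
  49 | 1101111010110 | 1 | 0
  50 | 1011110101100 | 1 | 1
  51 | 0111101011001 | 0 | 1
  52 | 1111010110011 | 1 | 1
  53 | 1110101100111 | 1 | 1
  54 | 1101011001111 | 1 | 1
  55 | 1010110011111 | 1 | 0
  56 | 0101100111110 | 0 | 1
  57 | 1011001111101 | 1 | 0
  58 | 0110011111010 | 0 | 1
  59 | 1100111110101 | 1 | 1
  60 | 1001111101011 | 1 | 1
  61 | 0011111010111 | 0 | 0
  62 | 0111110101110 | 0 | 1
  63 | 1111101011101 | 1 | 0
  64 | 1111010111010 | 1 | 1
  65 | 1110101110101 | 1 | 1
  66 | 1101011101011 | 1 | 1
  67 | 1010111010111 | 1 | 0
  68 | 0101110101110 | 0 | 1
  69 | 1011101011101 | 1 | 1
  70 | 0111010111011 | 0 | 0
  71 | 1110101110110 | 1 | 1
  72 | 1101011101101 | 1 | 1
  73 | 1010111011011 | 1 | 0
  74 | 0101110110110 | 0 | 1
  75 | 1011101101101 | 1 | 1
  76 | 0111011011011 | 0 | 0
  77 | 1110110110110 | 1 | 1
  78 | 1101101101101 | 1 | 0
  79 | 1011011011010 | 1 | 0
  80 | 0110110110100 | 0 | 0
  81 | 1101101101000 | 1 | 0
  82 | 1011011010000 | 1 | 0
  83 | 0110110100000 | 0 | 0
  84 | 1101101000000 | 1 | 0
  85 | 1011010000000 | 1 | 0
  86 | 0110100000000 | 0 | 0
  87 | 1101000000000 | 1 | 1
  88 | 1010000000001 | 1 | 1
  89 | 0100000000011 | 0 | 1
  90 | 1000000000111 | 1 | 1
  91 | 0000000001111 | 0 | 0
  92 | 0000000011110 | 0 | 0
  93 | 0000000111100 | 0 | 0
  94 | 0000001111000 | 0 | 0
  95 | 0000011110000 | 0 | 0
  96 | 0000111100000 | 0 | 1
  97 | 0001111000001 | 0 | 0
  98 | 0011110000010 | 0 | 0
  99 | 0111100000100 | 0 | 1
 100 | 1111000001001 | 1 | 1
 101 | 1110000010011 | 1 | 0
 102 | 1100000100110 | 1 | 0
 103 | 1000001001100 | 1 | 1
 104 | 0000010011001 | 0 | 0
 105 | 0000100110010 | 0 | 1
 106 | 0001001100101 | 0 | 1
 107 | 0010011001011 | 0 | 0
 108 | 0100110010110 | 0 | 0
 109 | 1001100101100 | 1 | 1
 110 | 0011001011001 | 0 | 1
 111 | 0110010110011 | 0 | 1
 112 | 1100101100111 | 1 | 1
 113 | 1001011001111 | 1 | 0
 114 | 0010110011110 | 0 | 1
 115 | 0101100111101 | 0 | 1
 116 | 1011001111011 | 1 | 0
 117 | 0110011110110 | 0 | 1
 118 | 1100111101101 | 1 | 1
 119 | 1001111011011 | 1 | 1
 120 | 0011110110111 | 0 | 0
 121 | 0111101101110 | 0 | 1

10011101000101001111011010101110001000110000101001101111010110011111010111010111011011011010000000001111000001001100101100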